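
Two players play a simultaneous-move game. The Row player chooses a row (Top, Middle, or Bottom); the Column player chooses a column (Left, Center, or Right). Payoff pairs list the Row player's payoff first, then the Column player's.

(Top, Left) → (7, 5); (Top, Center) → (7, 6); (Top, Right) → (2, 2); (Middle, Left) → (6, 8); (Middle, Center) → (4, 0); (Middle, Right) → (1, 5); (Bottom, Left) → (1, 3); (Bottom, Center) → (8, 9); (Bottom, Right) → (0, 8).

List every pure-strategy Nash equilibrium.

A profile is a Nash equilibrium when each player is best-responding to the other.
The Row player's best responses — vs Left: Top (payoff 7); vs Center: Bottom (payoff 8); vs Right: Top (payoff 2).
The Column player's best responses — vs Top: Center (payoff 6); vs Middle: Left (payoff 8); vs Bottom: Center (payoff 9).
The only mutual best response is (Bottom, Center); neither player gains by switching there.

(Bottom, Center)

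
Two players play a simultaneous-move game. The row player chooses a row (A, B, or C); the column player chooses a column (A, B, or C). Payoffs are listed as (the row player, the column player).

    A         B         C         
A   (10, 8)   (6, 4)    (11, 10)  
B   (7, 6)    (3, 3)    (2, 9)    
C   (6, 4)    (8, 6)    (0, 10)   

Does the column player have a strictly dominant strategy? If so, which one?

C

A strategy is strictly dominant if it gives the column player a strictly higher payoff than every other strategy, against every choice by the opponent.
C strictly dominates: vs A: 10 > each of {8, 4}; vs B: 9 > each of {6, 3}; vs C: 10 > each of {4, 6}.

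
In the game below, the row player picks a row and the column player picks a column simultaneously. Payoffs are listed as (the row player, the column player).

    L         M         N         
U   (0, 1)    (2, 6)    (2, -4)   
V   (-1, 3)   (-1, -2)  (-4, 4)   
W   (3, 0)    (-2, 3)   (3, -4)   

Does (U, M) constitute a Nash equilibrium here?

Yes

Holding the column player at M: the row player gets 2 from U, versus -1 from V, -2 from W. No profitable deviation for the row player.
Holding the row player at U: the column player gets 6 from M, versus 1 from L, -4 from N. No profitable deviation for the column player either.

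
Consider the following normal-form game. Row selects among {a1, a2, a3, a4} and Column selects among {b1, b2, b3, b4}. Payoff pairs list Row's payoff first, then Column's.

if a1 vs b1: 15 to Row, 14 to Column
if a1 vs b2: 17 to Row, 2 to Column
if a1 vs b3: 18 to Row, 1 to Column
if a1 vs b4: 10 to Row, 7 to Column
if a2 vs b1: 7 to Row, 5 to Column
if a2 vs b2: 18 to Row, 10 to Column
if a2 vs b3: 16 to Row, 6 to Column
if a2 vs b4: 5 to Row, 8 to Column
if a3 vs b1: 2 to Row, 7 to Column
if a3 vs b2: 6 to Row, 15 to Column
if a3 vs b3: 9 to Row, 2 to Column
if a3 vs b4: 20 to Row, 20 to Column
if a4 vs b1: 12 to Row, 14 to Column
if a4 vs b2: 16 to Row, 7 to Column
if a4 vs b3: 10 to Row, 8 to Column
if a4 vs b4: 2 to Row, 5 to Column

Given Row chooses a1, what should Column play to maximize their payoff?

With Row fixed at a1, Column's payoffs are: b1 → 14, b2 → 2, b3 → 1, b4 → 7.
The maximum is 14, achieved by b1.

b1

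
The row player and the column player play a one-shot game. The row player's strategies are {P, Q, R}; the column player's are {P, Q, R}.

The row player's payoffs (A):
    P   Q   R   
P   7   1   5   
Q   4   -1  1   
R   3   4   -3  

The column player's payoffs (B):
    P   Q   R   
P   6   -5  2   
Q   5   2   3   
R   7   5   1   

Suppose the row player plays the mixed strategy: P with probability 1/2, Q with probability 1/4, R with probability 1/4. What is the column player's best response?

The column player's best reply maximizes expected payoff against the mix.
P: (1/2)·6 + (1/4)·5 + (1/4)·7 = 6
Q: (1/2)·(-5) + (1/4)·2 + (1/4)·5 = -3/4
R: (1/2)·2 + (1/4)·3 + (1/4)·1 = 2
Highest expected payoff is 6, from P.

P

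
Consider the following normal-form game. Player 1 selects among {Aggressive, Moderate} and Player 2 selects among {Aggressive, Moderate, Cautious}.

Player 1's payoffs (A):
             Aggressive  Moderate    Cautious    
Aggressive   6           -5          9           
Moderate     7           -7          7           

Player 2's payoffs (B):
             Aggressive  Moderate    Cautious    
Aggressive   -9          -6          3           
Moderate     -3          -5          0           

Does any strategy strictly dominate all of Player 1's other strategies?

None

Check whether one of Player 1's strategies beats all alternatives regardless of what the opponent does.
Aggressive is not dominant: against Aggressive, Moderate gives 7 > 6.
Moderate is not dominant: against Moderate, Aggressive gives -5 > -7.
No single strategy is best against every opponent action.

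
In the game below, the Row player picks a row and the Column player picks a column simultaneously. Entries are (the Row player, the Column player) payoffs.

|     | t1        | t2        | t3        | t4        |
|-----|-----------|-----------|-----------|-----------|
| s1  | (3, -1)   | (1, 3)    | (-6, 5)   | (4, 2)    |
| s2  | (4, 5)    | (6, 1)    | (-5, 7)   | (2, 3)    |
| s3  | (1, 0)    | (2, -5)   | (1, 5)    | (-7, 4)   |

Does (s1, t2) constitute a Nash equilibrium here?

Holding the Column player at t2: the Row player gets 1 from s1 but could get 6 by switching to s2. The Row player has a profitable deviation.

No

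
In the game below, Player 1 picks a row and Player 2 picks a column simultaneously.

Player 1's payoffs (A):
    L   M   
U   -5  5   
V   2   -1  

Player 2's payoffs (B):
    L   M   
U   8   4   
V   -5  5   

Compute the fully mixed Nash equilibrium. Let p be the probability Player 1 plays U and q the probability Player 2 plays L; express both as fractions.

p = 5/7, q = 6/13

In a mixed NE each player is indifferent between their pure strategies, so the opponent's mix sets the indifference.
Player 2 indifferent between L and M: p·8 + (1−p)·(-5) = p·4 + (1−p)·5 ⟹ (-5) + 13p = 5 + (-1)p ⟹ p = 5/7.
Player 1 indifferent between U and V: q·(-5) + (1−q)·5 = q·2 + (1−q)·(-1) ⟹ 5 + (-10)q = (-1) + 3q ⟹ q = 6/13.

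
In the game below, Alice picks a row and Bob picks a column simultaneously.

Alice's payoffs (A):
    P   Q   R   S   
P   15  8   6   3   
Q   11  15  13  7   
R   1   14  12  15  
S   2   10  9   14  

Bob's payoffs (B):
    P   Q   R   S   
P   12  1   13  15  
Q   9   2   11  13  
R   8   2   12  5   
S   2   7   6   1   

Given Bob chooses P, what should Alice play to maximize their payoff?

P

With Bob fixed at P, Alice's payoffs are: P → 15, Q → 11, R → 1, S → 2.
The maximum is 15, achieved by P.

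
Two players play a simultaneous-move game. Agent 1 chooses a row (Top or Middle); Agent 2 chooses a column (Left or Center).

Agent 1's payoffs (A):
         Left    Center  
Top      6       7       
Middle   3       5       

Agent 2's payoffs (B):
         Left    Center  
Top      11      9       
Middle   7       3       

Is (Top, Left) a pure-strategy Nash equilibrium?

Holding Agent 2 at Left: Agent 1 gets 6 from Top, versus 3 from Middle. No profitable deviation for Agent 1.
Holding Agent 1 at Top: Agent 2 gets 11 from Left, versus 9 from Center. No profitable deviation for Agent 2 either.

Yes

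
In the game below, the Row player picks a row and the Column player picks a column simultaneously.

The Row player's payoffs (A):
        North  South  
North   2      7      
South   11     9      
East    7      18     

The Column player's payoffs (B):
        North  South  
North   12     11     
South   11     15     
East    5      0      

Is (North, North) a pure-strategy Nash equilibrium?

No

Holding the Column player at North: the Row player gets 2 from North but could get 11 by switching to South. The Row player has a profitable deviation.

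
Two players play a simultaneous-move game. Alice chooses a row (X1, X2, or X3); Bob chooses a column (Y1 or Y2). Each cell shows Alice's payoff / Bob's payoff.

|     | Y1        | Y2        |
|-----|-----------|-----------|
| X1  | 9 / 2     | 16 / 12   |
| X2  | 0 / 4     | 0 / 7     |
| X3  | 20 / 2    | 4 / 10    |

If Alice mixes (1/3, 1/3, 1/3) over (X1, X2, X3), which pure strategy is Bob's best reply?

Y2

Bob's best reply maximizes expected payoff against the mix.
Y1: (1/3)·2 + (1/3)·4 + (1/3)·2 = 8/3
Y2: (1/3)·12 + (1/3)·7 + (1/3)·10 = 29/3
Highest expected payoff is 29/3, from Y2.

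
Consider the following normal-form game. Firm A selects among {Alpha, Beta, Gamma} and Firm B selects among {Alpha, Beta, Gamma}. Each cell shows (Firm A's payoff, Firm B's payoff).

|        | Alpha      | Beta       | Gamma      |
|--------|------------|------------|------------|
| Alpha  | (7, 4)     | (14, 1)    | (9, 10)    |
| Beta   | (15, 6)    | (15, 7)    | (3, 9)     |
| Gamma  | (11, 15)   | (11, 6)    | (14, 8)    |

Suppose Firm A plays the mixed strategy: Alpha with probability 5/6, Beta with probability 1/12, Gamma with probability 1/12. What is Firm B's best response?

Firm B's best reply maximizes expected payoff against the mix.
Alpha: (5/6)·4 + (1/12)·6 + (1/12)·15 = 61/12
Beta: (5/6)·1 + (1/12)·7 + (1/12)·6 = 23/12
Gamma: (5/6)·10 + (1/12)·9 + (1/12)·8 = 39/4
Highest expected payoff is 39/4, from Gamma.

Gamma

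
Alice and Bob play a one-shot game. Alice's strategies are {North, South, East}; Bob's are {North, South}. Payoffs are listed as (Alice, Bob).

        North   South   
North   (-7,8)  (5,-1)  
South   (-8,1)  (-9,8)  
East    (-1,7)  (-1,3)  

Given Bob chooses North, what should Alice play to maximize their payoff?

East

With Bob fixed at North, Alice's payoffs are: North → -7, South → -8, East → -1.
The maximum is -1, achieved by East.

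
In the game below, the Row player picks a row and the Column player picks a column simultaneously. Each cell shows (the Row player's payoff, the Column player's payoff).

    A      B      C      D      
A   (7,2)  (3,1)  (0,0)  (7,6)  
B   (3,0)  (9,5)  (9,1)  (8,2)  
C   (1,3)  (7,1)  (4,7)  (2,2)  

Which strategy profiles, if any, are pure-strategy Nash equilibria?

(B, B)

A profile is a Nash equilibrium when each player is best-responding to the other.
The Row player's best responses — vs A: A (payoff 7); vs B: B (payoff 9); vs C: B (payoff 9); vs D: B (payoff 8).
The Column player's best responses — vs A: D (payoff 6); vs B: B (payoff 5); vs C: C (payoff 7).
The only mutual best response is (B, B); neither player gains by switching there.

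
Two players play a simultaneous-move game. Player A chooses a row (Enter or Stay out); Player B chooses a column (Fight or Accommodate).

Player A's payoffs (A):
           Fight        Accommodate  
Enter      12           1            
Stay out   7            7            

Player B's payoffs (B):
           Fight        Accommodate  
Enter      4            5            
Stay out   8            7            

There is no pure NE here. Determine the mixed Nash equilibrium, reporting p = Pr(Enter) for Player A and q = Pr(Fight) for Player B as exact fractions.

In a mixed NE each player is indifferent between their pure strategies, so the opponent's mix sets the indifference.
Player B indifferent between Fight and Accommodate: p·4 + (1−p)·8 = p·5 + (1−p)·7 ⟹ 8 + (-4)p = 7 + (-2)p ⟹ p = 1/2.
Player A indifferent between Enter and Stay out: q·12 + (1−q)·1 = q·7 + (1−q)·7 ⟹ 1 + 11q = 7 + 0q ⟹ q = 6/11.

p = 1/2, q = 6/11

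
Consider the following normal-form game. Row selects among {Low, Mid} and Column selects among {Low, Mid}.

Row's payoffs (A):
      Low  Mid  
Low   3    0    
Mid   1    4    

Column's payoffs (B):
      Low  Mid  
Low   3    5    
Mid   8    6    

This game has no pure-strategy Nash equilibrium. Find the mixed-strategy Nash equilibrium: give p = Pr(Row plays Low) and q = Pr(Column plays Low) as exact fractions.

p = 1/2, q = 2/3

In a mixed NE each player is indifferent between their pure strategies, so the opponent's mix sets the indifference.
Column indifferent between Low and Mid: p·3 + (1−p)·8 = p·5 + (1−p)·6 ⟹ 8 + (-5)p = 6 + (-1)p ⟹ p = 1/2.
Row indifferent between Low and Mid: q·3 + (1−q)·0 = q·1 + (1−q)·4 ⟹ 0 + 3q = 4 + (-3)q ⟹ q = 2/3.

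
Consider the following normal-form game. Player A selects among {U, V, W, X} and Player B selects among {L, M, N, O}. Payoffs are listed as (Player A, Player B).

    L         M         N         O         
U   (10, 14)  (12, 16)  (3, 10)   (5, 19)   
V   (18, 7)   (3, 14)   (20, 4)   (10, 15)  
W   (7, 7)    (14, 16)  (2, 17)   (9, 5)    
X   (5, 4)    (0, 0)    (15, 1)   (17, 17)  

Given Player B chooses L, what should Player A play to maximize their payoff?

V

With Player B fixed at L, Player A's payoffs are: U → 10, V → 18, W → 7, X → 5.
The maximum is 18, achieved by V.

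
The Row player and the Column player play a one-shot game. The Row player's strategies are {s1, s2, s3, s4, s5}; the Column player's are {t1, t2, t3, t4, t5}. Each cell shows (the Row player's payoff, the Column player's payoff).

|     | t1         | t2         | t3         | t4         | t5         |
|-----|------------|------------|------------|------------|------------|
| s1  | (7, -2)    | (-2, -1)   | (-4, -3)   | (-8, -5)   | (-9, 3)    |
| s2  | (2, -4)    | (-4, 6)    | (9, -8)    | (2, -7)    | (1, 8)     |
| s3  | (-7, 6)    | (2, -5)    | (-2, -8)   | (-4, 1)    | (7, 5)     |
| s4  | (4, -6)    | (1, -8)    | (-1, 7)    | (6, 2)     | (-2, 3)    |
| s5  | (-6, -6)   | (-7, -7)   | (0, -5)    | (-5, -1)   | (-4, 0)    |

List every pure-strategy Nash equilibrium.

There is no pure-strategy Nash equilibrium

A profile is a Nash equilibrium when each player is best-responding to the other.
The Row player's best responses — vs t1: s1 (payoff 7); vs t2: s3 (payoff 2); vs t3: s2 (payoff 9); vs t4: s4 (payoff 6); vs t5: s3 (payoff 7).
The Column player's best responses — vs s1: t5 (payoff 3); vs s2: t5 (payoff 8); vs s3: t1 (payoff 6); vs s4: t3 (payoff 7); vs s5: t5 (payoff 0).
No cell has both players best-responding. For instance, the Row player's best reply to t5 is s3, but against s3 the Column player prefers t1 over t5.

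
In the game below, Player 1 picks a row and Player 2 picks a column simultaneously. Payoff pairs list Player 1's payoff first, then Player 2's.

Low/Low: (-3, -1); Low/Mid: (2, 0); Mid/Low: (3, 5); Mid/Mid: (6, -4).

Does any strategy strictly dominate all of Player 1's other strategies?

Mid

A strategy is strictly dominant if it gives Player 1 a strictly higher payoff than every other strategy, against every choice by the opponent.
Mid strictly dominates: vs Low: 3 > -3; vs Mid: 6 > 2.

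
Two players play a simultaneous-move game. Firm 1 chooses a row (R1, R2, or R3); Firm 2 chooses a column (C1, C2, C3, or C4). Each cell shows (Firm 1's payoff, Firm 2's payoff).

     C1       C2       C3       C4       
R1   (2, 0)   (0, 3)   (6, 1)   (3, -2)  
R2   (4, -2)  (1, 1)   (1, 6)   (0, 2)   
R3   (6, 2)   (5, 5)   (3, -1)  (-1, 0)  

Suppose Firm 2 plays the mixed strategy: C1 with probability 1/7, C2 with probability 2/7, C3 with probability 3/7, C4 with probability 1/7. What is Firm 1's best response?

Firm 1's best reply maximizes expected payoff against the mix.
R1: (1/7)·2 + (2/7)·0 + (3/7)·6 + (1/7)·3 = 23/7
R2: (1/7)·4 + (2/7)·1 + (3/7)·1 + (1/7)·0 = 9/7
R3: (1/7)·6 + (2/7)·5 + (3/7)·3 + (1/7)·(-1) = 24/7
Highest expected payoff is 24/7, from R3.

R3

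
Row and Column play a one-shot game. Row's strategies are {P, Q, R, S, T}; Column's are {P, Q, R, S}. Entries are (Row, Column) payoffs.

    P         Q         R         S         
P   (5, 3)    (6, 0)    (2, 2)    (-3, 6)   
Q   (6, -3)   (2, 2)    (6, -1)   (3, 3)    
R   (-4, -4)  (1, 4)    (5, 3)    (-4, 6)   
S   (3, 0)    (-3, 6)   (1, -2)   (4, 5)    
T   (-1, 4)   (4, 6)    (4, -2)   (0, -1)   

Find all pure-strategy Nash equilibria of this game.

None

Find each player's best response to every opponent strategy; NE are the intersections.
Row's best responses — vs P: Q (payoff 6); vs Q: P (payoff 6); vs R: Q (payoff 6); vs S: S (payoff 4).
Column's best responses — vs P: S (payoff 6); vs Q: S (payoff 3); vs R: S (payoff 6); vs S: Q (payoff 6); vs T: Q (payoff 6).
No cell has both players best-responding. For instance, Row's best reply to R is Q, but against Q Column prefers S over R.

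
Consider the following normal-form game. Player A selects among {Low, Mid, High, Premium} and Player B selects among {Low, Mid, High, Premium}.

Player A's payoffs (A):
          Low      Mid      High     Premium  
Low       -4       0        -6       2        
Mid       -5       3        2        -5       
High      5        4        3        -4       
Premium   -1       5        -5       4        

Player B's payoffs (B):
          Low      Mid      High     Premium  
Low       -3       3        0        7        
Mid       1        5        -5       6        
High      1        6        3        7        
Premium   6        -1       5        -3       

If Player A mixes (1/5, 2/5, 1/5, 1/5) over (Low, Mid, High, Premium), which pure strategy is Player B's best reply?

Compute Player B's expected payoff from each pure strategy against the given mix.
Low: (1/5)·(-3) + (2/5)·1 + (1/5)·1 + (1/5)·6 = 6/5
Mid: (1/5)·3 + (2/5)·5 + (1/5)·6 + (1/5)·(-1) = 18/5
High: (1/5)·0 + (2/5)·(-5) + (1/5)·3 + (1/5)·5 = -2/5
Premium: (1/5)·7 + (2/5)·6 + (1/5)·7 + (1/5)·(-3) = 23/5
Highest expected payoff is 23/5, from Premium.

Premium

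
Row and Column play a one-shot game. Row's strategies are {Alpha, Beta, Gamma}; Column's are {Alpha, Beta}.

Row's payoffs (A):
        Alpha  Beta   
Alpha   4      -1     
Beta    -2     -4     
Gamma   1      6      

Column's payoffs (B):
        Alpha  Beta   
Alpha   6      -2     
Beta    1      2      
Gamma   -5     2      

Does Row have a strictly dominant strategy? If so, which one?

None

Check whether one of Row's strategies beats all alternatives regardless of what the opponent does.
Alpha is not dominant: against Beta, Gamma gives 6 > -1.
Beta is not dominant: against Alpha, Alpha gives 4 > -2.
Gamma is not dominant: against Alpha, Alpha gives 4 > 1.
No single strategy is best against every opponent action.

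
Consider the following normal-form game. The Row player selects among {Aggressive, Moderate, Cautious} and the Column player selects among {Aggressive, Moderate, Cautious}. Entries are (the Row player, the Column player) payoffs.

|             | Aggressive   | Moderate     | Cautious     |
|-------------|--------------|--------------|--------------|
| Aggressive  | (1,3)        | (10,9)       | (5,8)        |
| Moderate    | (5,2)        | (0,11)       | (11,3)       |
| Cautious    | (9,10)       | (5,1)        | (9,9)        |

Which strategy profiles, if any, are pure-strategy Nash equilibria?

Find each player's best response to every opponent strategy; NE are the intersections.
The Row player's best responses — vs Aggressive: Cautious (payoff 9); vs Moderate: Aggressive (payoff 10); vs Cautious: Moderate (payoff 11).
The Column player's best responses — vs Aggressive: Moderate (payoff 9); vs Moderate: Moderate (payoff 11); vs Cautious: Aggressive (payoff 10).
Mutual best responses occur at (Aggressive, Moderate) and (Cautious, Aggressive); at each, neither player gains by switching.

(Aggressive, Moderate) and (Cautious, Aggressive)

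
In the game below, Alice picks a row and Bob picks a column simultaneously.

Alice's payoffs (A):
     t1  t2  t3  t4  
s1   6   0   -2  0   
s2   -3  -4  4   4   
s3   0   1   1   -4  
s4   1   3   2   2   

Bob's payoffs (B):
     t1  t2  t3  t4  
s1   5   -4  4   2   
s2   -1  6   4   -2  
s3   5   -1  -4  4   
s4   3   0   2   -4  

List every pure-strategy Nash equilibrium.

(s1, t1)

Check mutual best responses: a cell is a NE iff neither player can gain by unilaterally deviating.
Alice's best responses — vs t1: s1 (payoff 6); vs t2: s4 (payoff 3); vs t3: s2 (payoff 4); vs t4: s2 (payoff 4).
Bob's best responses — vs s1: t1 (payoff 5); vs s2: t2 (payoff 6); vs s3: t1 (payoff 5); vs s4: t1 (payoff 3).
The only mutual best response is (s1, t1); neither player gains by switching there.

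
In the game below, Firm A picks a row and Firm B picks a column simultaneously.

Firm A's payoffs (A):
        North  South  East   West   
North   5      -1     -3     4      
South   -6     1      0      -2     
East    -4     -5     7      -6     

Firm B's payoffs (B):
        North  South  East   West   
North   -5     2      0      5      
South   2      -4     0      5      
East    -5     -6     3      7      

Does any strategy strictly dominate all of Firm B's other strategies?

A strategy is strictly dominant if it gives Firm B a strictly higher payoff than every other strategy, against every choice by the opponent.
West strictly dominates: vs North: 5 > each of {-5, 2, 0}; vs South: 5 > each of {2, -4, 0}; vs East: 7 > each of {-5, -6, 3}.

West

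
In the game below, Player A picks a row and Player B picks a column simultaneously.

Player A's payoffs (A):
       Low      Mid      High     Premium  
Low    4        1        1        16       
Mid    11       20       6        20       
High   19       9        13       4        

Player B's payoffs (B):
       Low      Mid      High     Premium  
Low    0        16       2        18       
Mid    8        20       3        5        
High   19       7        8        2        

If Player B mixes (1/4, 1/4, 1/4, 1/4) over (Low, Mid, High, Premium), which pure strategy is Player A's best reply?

Compute Player A's expected payoff from each pure strategy against the given mix.
Low: (1/4)·4 + (1/4)·1 + (1/4)·1 + (1/4)·16 = 11/2
Mid: (1/4)·11 + (1/4)·20 + (1/4)·6 + (1/4)·20 = 57/4
High: (1/4)·19 + (1/4)·9 + (1/4)·13 + (1/4)·4 = 45/4
Highest expected payoff is 57/4, from Mid.

Mid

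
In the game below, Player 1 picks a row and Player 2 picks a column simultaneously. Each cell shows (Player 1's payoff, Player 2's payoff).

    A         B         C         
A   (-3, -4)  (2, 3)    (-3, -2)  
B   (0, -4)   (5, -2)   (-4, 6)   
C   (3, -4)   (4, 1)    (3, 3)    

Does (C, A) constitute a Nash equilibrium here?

Holding Player 2 at A: Player 1 gets 3 from C, versus -3 from A, 0 from B. No profitable deviation for Player 1.
Holding Player 1 at C: Player 2 gets -4 from A but could get 3 by switching to C. Player 2 has a profitable deviation.

No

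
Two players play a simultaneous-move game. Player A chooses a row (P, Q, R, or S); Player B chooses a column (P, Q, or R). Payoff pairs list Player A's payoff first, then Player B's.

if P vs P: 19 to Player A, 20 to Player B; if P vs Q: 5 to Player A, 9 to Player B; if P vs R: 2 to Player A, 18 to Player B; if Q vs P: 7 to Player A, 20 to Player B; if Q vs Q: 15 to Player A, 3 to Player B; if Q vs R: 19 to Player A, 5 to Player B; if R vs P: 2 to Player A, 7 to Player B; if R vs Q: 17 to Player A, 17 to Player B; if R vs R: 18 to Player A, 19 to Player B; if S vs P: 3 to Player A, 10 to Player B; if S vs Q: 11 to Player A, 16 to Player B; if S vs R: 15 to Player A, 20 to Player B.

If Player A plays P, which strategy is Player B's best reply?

P

With Player A fixed at P, Player B's payoffs are: P → 20, Q → 9, R → 18.
The maximum is 20, achieved by P.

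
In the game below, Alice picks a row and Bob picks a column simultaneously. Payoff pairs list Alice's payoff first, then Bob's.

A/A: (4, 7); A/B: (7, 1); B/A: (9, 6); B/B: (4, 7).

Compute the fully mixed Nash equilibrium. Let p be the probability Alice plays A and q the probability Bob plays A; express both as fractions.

p = 1/7, q = 3/8

Each player's mixing probability is pinned down by making the *other* player indifferent.
Bob indifferent between A and B: p·7 + (1−p)·6 = p·1 + (1−p)·7 ⟹ 6 + 1p = 7 + (-6)p ⟹ p = 1/7.
Alice indifferent between A and B: q·4 + (1−q)·7 = q·9 + (1−q)·4 ⟹ 7 + (-3)q = 4 + 5q ⟹ q = 3/8.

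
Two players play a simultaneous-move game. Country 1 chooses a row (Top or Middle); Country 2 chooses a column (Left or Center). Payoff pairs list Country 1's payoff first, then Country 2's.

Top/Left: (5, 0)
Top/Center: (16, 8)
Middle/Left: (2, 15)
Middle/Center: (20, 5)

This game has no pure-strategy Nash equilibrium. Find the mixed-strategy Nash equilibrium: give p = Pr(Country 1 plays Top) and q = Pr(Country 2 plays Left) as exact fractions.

In a mixed NE each player is indifferent between their pure strategies, so the opponent's mix sets the indifference.
Country 2 indifferent between Left and Center: p·0 + (1−p)·15 = p·8 + (1−p)·5 ⟹ 15 + (-15)p = 5 + 3p ⟹ p = 5/9.
Country 1 indifferent between Top and Middle: q·5 + (1−q)·16 = q·2 + (1−q)·20 ⟹ 16 + (-11)q = 20 + (-18)q ⟹ q = 4/7.

p = 5/9, q = 4/7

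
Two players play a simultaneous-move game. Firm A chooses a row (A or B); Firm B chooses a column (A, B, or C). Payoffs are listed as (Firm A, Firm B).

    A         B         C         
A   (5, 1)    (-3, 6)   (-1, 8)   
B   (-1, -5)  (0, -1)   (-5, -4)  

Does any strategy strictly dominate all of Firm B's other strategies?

No strictly dominant strategy

Check whether one of Firm B's strategies beats all alternatives regardless of what the opponent does.
A is not dominant: against A, B gives 6 > 1.
B is not dominant: against A, C gives 8 > 6.
C is not dominant: against B, B gives -1 > -4.
No single strategy is best against every opponent action.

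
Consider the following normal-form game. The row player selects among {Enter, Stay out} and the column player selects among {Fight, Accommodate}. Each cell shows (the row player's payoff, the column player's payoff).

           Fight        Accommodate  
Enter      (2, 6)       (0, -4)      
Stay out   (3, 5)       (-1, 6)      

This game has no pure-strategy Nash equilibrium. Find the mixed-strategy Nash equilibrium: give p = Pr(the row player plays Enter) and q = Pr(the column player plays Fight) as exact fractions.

p = 1/11, q = 1/2

Each player's mixing probability is pinned down by making the *other* player indifferent.
The column player indifferent between Fight and Accommodate: p·6 + (1−p)·5 = p·(-4) + (1−p)·6 ⟹ 5 + 1p = 6 + (-10)p ⟹ p = 1/11.
The row player indifferent between Enter and Stay out: q·2 + (1−q)·0 = q·3 + (1−q)·(-1) ⟹ 0 + 2q = (-1) + 4q ⟹ q = 1/2.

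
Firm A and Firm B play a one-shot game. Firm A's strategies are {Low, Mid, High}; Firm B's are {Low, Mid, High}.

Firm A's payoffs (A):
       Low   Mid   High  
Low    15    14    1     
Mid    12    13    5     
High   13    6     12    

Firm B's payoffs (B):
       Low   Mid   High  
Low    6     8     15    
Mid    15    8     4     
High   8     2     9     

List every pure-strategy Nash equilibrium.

A profile is a Nash equilibrium when each player is best-responding to the other.
Firm A's best responses — vs Low: Low (payoff 15); vs Mid: Low (payoff 14); vs High: High (payoff 12).
Firm B's best responses — vs Low: High (payoff 15); vs Mid: Low (payoff 15); vs High: High (payoff 9).
The only mutual best response is (High, High); neither player gains by switching there.

(High, High)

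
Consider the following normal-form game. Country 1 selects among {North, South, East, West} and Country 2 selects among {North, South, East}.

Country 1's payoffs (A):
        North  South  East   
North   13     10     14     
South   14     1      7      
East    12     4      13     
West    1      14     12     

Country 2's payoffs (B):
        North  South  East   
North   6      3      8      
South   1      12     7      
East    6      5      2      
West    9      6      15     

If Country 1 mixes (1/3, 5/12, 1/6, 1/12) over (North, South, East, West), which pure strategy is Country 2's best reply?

Country 2's best reply maximizes expected payoff against the mix.
North: (1/3)·6 + (5/12)·1 + (1/6)·6 + (1/12)·9 = 25/6
South: (1/3)·3 + (5/12)·12 + (1/6)·5 + (1/12)·6 = 22/3
East: (1/3)·8 + (5/12)·7 + (1/6)·2 + (1/12)·15 = 43/6
Highest expected payoff is 22/3, from South.

South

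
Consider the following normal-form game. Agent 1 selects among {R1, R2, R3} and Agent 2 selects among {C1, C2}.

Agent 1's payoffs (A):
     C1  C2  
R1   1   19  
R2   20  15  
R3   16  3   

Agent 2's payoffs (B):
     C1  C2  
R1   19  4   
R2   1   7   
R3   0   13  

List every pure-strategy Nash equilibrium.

There is no pure-strategy Nash equilibrium

A profile is a Nash equilibrium when each player is best-responding to the other.
Agent 1's best responses — vs C1: R2 (payoff 20); vs C2: R1 (payoff 19).
Agent 2's best responses — vs R1: C1 (payoff 19); vs R2: C2 (payoff 7); vs R3: C2 (payoff 13).
No cell has both players best-responding. For instance, Agent 1's best reply to C2 is R1, but against R1 Agent 2 prefers C1 over C2.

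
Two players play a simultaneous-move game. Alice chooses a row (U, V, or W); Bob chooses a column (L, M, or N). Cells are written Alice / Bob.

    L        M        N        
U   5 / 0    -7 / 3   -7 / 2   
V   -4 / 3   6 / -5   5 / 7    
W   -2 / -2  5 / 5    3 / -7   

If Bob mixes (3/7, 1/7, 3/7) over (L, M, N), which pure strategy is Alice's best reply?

V

Alice's best reply maximizes expected payoff against the mix.
U: (3/7)·5 + (1/7)·(-7) + (3/7)·(-7) = -13/7
V: (3/7)·(-4) + (1/7)·6 + (3/7)·5 = 9/7
W: (3/7)·(-2) + (1/7)·5 + (3/7)·3 = 8/7
Highest expected payoff is 9/7, from V.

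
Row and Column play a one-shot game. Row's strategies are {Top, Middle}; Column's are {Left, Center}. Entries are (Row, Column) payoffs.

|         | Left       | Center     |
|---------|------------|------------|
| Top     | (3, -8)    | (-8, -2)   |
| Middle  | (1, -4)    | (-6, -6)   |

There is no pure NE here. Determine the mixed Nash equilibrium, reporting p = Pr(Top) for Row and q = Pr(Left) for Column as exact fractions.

p = 1/4, q = 1/2

In a mixed NE each player is indifferent between their pure strategies, so the opponent's mix sets the indifference.
Column indifferent between Left and Center: p·(-8) + (1−p)·(-4) = p·(-2) + (1−p)·(-6) ⟹ (-4) + (-4)p = (-6) + 4p ⟹ p = 1/4.
Row indifferent between Top and Middle: q·3 + (1−q)·(-8) = q·1 + (1−q)·(-6) ⟹ (-8) + 11q = (-6) + 7q ⟹ q = 1/2.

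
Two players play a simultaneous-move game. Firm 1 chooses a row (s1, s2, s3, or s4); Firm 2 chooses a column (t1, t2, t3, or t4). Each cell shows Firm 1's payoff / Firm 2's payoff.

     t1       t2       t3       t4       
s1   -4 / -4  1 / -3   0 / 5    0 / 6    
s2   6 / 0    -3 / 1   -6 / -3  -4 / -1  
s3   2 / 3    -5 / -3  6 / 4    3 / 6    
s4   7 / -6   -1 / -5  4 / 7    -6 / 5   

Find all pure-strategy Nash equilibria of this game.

(s3, t4)

Find each player's best response to every opponent strategy; NE are the intersections.
Firm 1's best responses — vs t1: s4 (payoff 7); vs t2: s1 (payoff 1); vs t3: s3 (payoff 6); vs t4: s3 (payoff 3).
Firm 2's best responses — vs s1: t4 (payoff 6); vs s2: t2 (payoff 1); vs s3: t4 (payoff 6); vs s4: t3 (payoff 7).
The only mutual best response is (s3, t4); neither player gains by switching there.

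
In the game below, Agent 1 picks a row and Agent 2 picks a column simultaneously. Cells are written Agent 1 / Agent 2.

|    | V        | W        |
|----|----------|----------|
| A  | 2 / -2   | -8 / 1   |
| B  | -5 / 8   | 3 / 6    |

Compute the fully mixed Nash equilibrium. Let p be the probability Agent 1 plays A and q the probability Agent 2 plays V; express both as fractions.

In a mixed NE each player is indifferent between their pure strategies, so the opponent's mix sets the indifference.
Agent 2 indifferent between V and W: p·(-2) + (1−p)·8 = p·1 + (1−p)·6 ⟹ 8 + (-10)p = 6 + (-5)p ⟹ p = 2/5.
Agent 1 indifferent between A and B: q·2 + (1−q)·(-8) = q·(-5) + (1−q)·3 ⟹ (-8) + 10q = 3 + (-8)q ⟹ q = 11/18.

p = 2/5, q = 11/18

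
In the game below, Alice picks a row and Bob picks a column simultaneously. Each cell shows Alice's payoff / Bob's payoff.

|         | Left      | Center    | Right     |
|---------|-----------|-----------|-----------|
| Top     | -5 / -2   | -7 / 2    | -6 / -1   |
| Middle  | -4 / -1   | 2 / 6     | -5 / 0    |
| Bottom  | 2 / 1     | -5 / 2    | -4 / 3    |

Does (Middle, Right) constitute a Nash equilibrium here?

No

Holding Bob at Right: Alice gets -5 from Middle but could get -4 by switching to Bottom. Alice has a profitable deviation.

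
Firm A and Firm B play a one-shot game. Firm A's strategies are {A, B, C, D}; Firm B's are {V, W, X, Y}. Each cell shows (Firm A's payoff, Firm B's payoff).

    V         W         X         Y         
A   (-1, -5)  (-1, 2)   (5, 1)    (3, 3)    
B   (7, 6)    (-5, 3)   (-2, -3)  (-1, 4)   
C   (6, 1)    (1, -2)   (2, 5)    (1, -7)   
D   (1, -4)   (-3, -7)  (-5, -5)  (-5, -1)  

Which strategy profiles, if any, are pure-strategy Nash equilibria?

A profile is a Nash equilibrium when each player is best-responding to the other.
Firm A's best responses — vs V: B (payoff 7); vs W: C (payoff 1); vs X: A (payoff 5); vs Y: A (payoff 3).
Firm B's best responses — vs A: Y (payoff 3); vs B: V (payoff 6); vs C: X (payoff 5); vs D: Y (payoff -1).
Mutual best responses occur at (A, Y) and (B, V); at each, neither player gains by switching.

(A, Y) and (B, V)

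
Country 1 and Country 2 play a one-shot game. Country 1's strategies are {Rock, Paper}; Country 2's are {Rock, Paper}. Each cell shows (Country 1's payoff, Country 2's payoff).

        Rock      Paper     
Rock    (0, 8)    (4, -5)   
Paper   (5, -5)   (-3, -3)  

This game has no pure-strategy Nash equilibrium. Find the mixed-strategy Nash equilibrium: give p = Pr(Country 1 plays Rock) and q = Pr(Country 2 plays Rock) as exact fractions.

In a mixed NE each player is indifferent between their pure strategies, so the opponent's mix sets the indifference.
Country 2 indifferent between Rock and Paper: p·8 + (1−p)·(-5) = p·(-5) + (1−p)·(-3) ⟹ (-5) + 13p = (-3) + (-2)p ⟹ p = 2/15.
Country 1 indifferent between Rock and Paper: q·0 + (1−q)·4 = q·5 + (1−q)·(-3) ⟹ 4 + (-4)q = (-3) + 8q ⟹ q = 7/12.

p = 2/15, q = 7/12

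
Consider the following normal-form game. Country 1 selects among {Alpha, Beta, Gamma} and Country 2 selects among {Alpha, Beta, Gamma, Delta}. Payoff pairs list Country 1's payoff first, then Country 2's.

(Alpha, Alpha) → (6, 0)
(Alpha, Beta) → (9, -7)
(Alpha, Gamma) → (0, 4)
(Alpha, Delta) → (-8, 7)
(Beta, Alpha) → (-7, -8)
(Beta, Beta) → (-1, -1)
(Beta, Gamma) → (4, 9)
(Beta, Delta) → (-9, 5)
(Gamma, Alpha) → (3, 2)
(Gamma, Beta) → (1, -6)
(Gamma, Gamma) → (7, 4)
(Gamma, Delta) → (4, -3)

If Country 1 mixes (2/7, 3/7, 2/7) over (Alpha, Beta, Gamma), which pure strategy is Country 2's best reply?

Gamma

Country 2's best reply maximizes expected payoff against the mix.
Alpha: (2/7)·0 + (3/7)·(-8) + (2/7)·2 = -20/7
Beta: (2/7)·(-7) + (3/7)·(-1) + (2/7)·(-6) = -29/7
Gamma: (2/7)·4 + (3/7)·9 + (2/7)·4 = 43/7
Delta: (2/7)·7 + (3/7)·5 + (2/7)·(-3) = 23/7
Highest expected payoff is 43/7, from Gamma.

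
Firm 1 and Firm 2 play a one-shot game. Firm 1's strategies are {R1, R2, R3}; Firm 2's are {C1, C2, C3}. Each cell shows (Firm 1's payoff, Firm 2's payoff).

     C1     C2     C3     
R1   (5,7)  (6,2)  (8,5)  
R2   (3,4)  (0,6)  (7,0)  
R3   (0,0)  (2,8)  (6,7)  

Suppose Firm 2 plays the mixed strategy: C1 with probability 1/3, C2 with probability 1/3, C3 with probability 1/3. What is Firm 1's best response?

R1

Compute Firm 1's expected payoff from each pure strategy against the given mix.
R1: (1/3)·5 + (1/3)·6 + (1/3)·8 = 19/3
R2: (1/3)·3 + (1/3)·0 + (1/3)·7 = 10/3
R3: (1/3)·0 + (1/3)·2 + (1/3)·6 = 8/3
Highest expected payoff is 19/3, from R1.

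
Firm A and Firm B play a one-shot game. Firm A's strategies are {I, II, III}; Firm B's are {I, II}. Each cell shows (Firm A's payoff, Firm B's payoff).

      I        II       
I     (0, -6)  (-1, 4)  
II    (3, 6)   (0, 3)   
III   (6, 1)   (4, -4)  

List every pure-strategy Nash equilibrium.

(III, I)

Find each player's best response to every opponent strategy; NE are the intersections.
Firm A's best responses — vs I: III (payoff 6); vs II: III (payoff 4).
Firm B's best responses — vs I: II (payoff 4); vs II: I (payoff 6); vs III: I (payoff 1).
The only mutual best response is (III, I); neither player gains by switching there.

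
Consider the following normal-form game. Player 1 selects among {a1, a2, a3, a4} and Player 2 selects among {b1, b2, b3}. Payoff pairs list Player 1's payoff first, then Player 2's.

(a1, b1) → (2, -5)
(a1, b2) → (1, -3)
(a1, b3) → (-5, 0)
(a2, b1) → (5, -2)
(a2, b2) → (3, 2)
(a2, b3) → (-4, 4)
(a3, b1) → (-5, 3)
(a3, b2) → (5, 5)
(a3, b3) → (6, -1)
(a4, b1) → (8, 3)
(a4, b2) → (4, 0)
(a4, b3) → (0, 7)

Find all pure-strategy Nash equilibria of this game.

Find each player's best response to every opponent strategy; NE are the intersections.
Player 1's best responses — vs b1: a4 (payoff 8); vs b2: a3 (payoff 5); vs b3: a3 (payoff 6).
Player 2's best responses — vs a1: b3 (payoff 0); vs a2: b3 (payoff 4); vs a3: b2 (payoff 5); vs a4: b3 (payoff 7).
The only mutual best response is (a3, b2); neither player gains by switching there.

(a3, b2)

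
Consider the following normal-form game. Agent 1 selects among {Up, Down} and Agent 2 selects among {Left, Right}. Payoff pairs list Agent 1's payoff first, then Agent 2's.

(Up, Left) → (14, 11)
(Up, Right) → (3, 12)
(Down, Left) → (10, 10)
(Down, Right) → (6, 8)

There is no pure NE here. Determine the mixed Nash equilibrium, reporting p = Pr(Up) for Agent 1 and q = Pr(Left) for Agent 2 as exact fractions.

p = 2/3, q = 3/7

Each player's mixing probability is pinned down by making the *other* player indifferent.
Agent 2 indifferent between Left and Right: p·11 + (1−p)·10 = p·12 + (1−p)·8 ⟹ 10 + 1p = 8 + 4p ⟹ p = 2/3.
Agent 1 indifferent between Up and Down: q·14 + (1−q)·3 = q·10 + (1−q)·6 ⟹ 3 + 11q = 6 + 4q ⟹ q = 3/7.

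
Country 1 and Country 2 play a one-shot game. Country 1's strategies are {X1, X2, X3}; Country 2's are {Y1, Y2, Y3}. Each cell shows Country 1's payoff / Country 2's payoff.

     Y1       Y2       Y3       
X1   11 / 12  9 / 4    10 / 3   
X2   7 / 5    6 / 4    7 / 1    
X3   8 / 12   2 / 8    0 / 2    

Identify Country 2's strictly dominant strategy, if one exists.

Check whether one of Country 2's strategies beats all alternatives regardless of what the opponent does.
Y1 strictly dominates: vs X1: 12 > each of {4, 3}; vs X2: 5 > each of {4, 1}; vs X3: 12 > each of {8, 2}.

Y1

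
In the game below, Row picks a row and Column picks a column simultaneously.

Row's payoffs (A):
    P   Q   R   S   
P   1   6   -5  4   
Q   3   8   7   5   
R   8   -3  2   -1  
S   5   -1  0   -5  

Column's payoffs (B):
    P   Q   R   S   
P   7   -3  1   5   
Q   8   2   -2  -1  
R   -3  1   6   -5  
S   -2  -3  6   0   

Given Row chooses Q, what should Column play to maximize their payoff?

P

With Row fixed at Q, Column's payoffs are: P → 8, Q → 2, R → -2, S → -1.
The maximum is 8, achieved by P.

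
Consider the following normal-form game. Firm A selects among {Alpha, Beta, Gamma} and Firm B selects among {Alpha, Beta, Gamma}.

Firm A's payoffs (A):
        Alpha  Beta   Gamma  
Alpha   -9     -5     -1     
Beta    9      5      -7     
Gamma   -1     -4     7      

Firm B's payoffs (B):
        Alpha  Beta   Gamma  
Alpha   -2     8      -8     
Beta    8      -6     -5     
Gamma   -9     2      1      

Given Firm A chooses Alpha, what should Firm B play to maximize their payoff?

Beta

With Firm A fixed at Alpha, Firm B's payoffs are: Alpha → -2, Beta → 8, Gamma → -8.
The maximum is 8, achieved by Beta.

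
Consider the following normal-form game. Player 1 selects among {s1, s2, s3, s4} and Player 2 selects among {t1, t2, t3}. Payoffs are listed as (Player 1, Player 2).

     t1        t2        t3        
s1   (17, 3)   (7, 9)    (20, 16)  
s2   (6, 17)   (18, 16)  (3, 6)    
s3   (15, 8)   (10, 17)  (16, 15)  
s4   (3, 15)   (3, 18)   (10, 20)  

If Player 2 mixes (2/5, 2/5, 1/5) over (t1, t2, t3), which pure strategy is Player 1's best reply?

Player 1's best reply maximizes expected payoff against the mix.
s1: (2/5)·17 + (2/5)·7 + (1/5)·20 = 68/5
s2: (2/5)·6 + (2/5)·18 + (1/5)·3 = 51/5
s3: (2/5)·15 + (2/5)·10 + (1/5)·16 = 66/5
s4: (2/5)·3 + (2/5)·3 + (1/5)·10 = 22/5
Highest expected payoff is 68/5, from s1.

s1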